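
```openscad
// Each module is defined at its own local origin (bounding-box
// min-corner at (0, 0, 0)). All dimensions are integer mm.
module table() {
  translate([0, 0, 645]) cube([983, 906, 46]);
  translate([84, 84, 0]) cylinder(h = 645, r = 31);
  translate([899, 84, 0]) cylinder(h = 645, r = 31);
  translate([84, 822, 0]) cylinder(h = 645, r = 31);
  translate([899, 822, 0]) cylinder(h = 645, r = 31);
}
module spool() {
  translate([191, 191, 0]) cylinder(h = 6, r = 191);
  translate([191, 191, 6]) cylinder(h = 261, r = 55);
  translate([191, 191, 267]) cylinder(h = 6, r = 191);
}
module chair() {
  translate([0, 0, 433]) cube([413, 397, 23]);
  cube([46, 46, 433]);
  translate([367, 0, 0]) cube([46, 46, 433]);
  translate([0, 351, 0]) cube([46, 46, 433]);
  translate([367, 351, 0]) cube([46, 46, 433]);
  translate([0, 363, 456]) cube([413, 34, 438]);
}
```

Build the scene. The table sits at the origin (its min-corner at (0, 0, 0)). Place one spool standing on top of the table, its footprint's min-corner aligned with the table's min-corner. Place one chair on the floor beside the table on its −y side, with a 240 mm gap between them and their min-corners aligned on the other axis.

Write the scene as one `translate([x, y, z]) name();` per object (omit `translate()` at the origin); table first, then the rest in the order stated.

table();
translate([0, 0, 691]) spool();
translate([0, -637, 0]) chair();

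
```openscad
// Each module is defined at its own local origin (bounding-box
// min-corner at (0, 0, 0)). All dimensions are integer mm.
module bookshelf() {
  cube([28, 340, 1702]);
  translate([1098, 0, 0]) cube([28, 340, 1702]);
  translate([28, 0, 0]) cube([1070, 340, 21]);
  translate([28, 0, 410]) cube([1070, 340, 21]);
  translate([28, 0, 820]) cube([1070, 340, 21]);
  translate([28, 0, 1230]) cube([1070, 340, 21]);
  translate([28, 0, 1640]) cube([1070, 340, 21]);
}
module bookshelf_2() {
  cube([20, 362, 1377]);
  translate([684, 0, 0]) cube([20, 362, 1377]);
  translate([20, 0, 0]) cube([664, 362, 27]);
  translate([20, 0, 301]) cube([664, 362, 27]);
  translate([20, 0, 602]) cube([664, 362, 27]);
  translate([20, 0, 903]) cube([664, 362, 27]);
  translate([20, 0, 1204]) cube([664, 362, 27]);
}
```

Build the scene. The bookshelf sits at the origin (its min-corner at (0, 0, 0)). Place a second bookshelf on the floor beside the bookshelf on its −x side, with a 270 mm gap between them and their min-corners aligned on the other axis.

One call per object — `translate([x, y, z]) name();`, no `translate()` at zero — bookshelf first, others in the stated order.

bookshelf();
translate([-974, 0, 0]) bookshelf_2();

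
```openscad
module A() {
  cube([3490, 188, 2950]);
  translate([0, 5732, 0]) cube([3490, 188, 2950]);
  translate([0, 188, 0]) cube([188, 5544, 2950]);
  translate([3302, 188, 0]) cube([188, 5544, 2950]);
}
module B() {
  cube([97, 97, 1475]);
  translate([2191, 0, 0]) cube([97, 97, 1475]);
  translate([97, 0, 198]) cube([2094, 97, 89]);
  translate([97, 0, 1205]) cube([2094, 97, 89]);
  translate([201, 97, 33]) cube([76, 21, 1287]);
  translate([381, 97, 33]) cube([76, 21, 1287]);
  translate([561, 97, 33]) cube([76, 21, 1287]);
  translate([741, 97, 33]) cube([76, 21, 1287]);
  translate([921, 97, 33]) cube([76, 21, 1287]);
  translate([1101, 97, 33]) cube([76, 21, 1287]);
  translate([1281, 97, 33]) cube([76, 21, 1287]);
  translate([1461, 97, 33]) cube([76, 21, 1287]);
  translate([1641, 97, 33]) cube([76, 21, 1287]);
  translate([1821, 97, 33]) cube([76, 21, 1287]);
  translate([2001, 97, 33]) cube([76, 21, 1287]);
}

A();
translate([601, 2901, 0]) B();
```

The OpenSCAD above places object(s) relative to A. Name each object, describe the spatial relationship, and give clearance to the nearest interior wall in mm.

A is a house frame. B is a fence section. The fence section sits inside the house frame, centred. The clearance to the nearest interior wall is 413 mm.

Clearances: x = 413, y = 2713; minimum 413 mm.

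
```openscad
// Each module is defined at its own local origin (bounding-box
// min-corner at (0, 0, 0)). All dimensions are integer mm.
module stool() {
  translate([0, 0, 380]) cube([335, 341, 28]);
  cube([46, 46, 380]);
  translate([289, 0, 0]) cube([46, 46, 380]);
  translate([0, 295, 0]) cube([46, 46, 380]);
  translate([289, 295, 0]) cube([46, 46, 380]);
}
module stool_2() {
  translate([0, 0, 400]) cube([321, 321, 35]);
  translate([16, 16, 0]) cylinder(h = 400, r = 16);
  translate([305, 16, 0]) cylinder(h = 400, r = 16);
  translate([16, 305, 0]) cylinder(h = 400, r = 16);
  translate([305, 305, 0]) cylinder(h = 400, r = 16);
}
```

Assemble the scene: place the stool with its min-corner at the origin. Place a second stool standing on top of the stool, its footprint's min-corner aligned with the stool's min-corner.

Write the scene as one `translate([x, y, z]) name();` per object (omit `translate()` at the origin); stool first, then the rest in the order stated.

stool();
translate([0, 0, 408]) stool_2();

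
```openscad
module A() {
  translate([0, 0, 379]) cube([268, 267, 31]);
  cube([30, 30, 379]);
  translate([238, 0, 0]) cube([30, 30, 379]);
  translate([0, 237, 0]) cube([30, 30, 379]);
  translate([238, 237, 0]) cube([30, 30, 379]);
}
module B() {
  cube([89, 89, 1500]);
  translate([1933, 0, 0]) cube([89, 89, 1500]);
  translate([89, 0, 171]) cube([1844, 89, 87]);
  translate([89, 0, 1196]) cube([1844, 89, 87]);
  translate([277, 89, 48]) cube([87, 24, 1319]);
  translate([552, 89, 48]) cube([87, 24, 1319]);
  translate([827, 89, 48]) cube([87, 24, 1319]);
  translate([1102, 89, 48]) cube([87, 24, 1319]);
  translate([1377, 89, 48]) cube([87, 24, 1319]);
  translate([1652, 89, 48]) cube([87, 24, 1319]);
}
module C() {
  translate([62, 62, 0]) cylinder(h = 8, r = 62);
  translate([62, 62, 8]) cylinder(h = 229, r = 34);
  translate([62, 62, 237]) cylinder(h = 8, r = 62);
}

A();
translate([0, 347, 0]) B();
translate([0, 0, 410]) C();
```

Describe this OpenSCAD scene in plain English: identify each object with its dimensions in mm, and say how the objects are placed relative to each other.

A is a simple wooden stool: a rectangular seat 268 mm (x) by 267 mm (y), 31 mm thick, top face at z = 410 mm, on four square legs, each 30×30 mm in cross-section. The legs rest on z = 0, each flush with a corner of the seat.

B is a fence section. Two 89×89 mm posts, 1500 mm tall, stand on the floor with a clear span of 1844 mm between their inner faces. Two horizontal rails of 89×87 mm section span the gap between the posts with their undersides at z = 171 mm and z = 1196 mm, flush with the posts' −y face. 6 pickets, each 87 mm wide, 24 mm thick and 1319 mm tall, are fixed to the +y face of the rails with their bottoms at z = 48 mm, evenly spaced across the span with equal gaps (rounded down to the nearest mm) at the −x end and between each pair — any rounding remainder accumulates at the +x end.

C is a spool: two coaxial disc flanges of radius 62 mm and thickness 8 mm, joined by a core cylinder of radius 34 mm and height 229 mm. The lower flange rests on z = 0 and the three cylinders share a vertical axis.

The fence section is on the floor beside the stool on its +y side. The spool is on top of the stool.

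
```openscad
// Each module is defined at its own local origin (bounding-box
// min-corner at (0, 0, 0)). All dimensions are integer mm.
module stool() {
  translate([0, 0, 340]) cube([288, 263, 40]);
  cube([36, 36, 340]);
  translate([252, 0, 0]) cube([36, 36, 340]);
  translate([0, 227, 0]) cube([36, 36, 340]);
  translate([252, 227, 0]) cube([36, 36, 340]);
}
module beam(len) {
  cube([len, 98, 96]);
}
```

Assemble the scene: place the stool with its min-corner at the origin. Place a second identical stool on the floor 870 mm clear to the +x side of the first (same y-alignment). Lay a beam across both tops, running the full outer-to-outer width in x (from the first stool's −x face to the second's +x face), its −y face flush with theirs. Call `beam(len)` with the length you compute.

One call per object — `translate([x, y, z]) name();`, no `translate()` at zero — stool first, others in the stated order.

stool();
translate([1158, 0, 0]) stool();
translate([0, 0, 380]) beam(1446);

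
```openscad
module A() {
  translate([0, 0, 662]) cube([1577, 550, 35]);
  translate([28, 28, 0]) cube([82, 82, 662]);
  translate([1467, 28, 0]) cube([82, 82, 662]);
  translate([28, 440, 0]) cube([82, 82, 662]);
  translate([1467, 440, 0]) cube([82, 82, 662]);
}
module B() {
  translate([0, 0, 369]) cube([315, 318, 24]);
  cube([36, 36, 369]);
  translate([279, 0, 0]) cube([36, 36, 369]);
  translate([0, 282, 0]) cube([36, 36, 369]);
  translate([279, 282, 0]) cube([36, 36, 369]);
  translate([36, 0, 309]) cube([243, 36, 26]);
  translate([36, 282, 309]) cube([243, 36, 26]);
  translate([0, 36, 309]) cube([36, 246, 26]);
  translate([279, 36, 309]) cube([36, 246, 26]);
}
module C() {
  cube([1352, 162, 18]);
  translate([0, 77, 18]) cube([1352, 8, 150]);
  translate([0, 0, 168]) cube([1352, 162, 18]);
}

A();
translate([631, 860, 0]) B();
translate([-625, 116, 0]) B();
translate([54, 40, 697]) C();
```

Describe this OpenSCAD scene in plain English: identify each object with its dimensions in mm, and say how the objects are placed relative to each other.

A is a rectangular dining table. The top is 1577×550×35 mm with its upper surface at z = 697 mm. It stands on four 82×82 mm square legs, each inset 28 mm from the nearest pair of top edges, running from the floor to the underside of the top.

B is a four-legged stool. The seat is 315×318 mm, 24 mm thick, top at z = 393 mm. It stands on four square legs, each 36×36 mm in cross-section, from z = 0 to the seat underside, each flush with a corner of the seat. Four stretchers, 36 mm wide and 26 mm tall, connect adjacent legs with their undersides at z = 309 mm, each running between the inner faces of the legs it joins and aligned with the legs' outer faces on the other axis.

C is an I-beam lying along x, 1352 mm long. Overall section height 186 mm. Two flanges 162 mm wide (y) and 18 mm thick, one on the floor and one at the top; a web 8 mm thick runs between them, centred on the flange width.

Two stools sit around the table at the +y, −x sides. The I-beam is on top of the table.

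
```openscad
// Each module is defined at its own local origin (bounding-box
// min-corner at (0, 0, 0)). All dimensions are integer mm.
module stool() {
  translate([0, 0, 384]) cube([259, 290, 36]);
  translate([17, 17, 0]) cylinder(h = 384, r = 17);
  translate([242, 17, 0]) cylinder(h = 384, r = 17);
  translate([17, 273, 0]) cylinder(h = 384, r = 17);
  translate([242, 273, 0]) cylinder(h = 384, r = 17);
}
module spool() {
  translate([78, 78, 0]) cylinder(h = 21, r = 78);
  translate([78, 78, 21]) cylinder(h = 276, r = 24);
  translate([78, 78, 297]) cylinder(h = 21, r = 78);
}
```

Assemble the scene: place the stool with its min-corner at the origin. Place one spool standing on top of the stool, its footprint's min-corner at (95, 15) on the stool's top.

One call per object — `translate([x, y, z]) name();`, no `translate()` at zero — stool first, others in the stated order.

stool();
translate([95, 15, 420]) spool();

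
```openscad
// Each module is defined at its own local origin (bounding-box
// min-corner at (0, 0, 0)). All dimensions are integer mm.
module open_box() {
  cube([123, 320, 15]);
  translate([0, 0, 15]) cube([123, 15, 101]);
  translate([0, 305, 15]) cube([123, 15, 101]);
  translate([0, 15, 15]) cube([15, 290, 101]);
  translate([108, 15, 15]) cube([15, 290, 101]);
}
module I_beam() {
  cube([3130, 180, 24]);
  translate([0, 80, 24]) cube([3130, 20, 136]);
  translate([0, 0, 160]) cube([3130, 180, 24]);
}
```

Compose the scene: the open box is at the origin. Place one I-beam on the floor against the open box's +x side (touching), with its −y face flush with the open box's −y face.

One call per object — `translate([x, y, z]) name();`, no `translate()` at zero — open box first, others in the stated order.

open_box();
translate([123, 0, 0]) I_beam();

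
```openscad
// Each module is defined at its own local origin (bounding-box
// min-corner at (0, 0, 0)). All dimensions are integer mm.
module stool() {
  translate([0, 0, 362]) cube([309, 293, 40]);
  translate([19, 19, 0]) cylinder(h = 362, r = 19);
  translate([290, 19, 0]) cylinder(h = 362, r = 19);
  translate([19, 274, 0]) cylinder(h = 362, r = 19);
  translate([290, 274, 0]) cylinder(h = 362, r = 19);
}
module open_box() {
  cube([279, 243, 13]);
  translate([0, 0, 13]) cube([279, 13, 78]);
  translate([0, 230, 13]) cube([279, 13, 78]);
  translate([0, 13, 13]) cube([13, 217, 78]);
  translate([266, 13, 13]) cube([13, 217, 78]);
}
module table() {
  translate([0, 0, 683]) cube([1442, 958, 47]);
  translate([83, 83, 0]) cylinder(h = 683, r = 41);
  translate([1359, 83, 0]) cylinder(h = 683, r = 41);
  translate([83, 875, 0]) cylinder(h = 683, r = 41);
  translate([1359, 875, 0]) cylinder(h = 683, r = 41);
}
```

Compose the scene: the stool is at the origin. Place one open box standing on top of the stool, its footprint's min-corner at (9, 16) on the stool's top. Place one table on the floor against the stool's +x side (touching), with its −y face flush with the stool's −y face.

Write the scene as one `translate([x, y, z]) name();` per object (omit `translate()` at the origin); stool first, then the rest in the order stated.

stool();
translate([9, 16, 402]) open_box();
translate([309, 0, 0]) table();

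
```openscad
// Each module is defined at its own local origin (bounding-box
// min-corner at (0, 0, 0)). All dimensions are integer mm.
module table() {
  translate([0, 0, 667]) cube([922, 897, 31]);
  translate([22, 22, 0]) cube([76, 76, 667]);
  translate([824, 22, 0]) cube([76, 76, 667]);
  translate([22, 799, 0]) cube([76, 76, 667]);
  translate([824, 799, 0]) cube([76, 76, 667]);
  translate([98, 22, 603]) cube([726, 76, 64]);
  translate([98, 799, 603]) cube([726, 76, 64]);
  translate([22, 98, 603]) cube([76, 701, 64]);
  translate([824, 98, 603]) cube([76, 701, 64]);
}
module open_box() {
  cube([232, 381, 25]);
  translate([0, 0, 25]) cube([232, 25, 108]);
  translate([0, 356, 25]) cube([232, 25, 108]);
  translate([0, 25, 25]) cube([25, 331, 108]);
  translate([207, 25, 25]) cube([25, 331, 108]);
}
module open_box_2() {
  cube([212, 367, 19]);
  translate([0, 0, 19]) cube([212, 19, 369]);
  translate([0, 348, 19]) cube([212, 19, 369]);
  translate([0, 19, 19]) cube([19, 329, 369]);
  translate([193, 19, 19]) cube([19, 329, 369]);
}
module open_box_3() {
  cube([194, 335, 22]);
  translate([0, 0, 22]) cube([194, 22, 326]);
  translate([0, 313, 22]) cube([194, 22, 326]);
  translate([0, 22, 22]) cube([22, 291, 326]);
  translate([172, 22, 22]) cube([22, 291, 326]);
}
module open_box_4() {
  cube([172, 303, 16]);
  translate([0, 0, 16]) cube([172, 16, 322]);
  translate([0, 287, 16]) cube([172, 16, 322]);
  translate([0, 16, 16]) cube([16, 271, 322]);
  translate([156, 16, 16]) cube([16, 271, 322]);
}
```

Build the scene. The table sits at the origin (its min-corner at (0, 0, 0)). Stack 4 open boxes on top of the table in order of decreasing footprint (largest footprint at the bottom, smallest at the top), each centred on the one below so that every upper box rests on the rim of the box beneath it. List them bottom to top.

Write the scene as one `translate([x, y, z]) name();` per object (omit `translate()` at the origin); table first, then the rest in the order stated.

table();
translate([345, 258, 698]) open_box();
translate([355, 265, 831]) open_box_2();
translate([364, 281, 1219]) open_box_3();
translate([375, 297, 1567]) open_box_4();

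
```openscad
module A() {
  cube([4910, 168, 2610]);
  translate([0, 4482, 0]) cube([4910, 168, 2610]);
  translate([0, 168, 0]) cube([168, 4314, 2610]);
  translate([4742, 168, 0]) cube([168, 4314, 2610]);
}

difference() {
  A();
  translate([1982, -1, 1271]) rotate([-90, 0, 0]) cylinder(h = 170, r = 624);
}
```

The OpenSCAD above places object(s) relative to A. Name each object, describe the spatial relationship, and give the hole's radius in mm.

A is a house frame. The house frame has a circular hole through its front wall. The hole's radius is 624 mm.

The subtracted cylinder has r = 624 mm.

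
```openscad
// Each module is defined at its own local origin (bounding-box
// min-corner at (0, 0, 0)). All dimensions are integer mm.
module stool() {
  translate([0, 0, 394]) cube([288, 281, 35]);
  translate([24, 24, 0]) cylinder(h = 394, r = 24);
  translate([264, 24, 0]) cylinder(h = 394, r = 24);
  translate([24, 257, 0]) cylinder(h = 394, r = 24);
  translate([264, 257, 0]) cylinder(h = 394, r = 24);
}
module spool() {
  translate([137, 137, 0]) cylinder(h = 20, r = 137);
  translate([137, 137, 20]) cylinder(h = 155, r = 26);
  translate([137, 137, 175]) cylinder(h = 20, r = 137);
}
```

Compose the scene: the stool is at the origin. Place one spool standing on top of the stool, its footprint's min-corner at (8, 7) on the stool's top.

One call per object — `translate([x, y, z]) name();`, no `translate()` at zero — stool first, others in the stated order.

stool();
translate([8, 7, 429]) spool();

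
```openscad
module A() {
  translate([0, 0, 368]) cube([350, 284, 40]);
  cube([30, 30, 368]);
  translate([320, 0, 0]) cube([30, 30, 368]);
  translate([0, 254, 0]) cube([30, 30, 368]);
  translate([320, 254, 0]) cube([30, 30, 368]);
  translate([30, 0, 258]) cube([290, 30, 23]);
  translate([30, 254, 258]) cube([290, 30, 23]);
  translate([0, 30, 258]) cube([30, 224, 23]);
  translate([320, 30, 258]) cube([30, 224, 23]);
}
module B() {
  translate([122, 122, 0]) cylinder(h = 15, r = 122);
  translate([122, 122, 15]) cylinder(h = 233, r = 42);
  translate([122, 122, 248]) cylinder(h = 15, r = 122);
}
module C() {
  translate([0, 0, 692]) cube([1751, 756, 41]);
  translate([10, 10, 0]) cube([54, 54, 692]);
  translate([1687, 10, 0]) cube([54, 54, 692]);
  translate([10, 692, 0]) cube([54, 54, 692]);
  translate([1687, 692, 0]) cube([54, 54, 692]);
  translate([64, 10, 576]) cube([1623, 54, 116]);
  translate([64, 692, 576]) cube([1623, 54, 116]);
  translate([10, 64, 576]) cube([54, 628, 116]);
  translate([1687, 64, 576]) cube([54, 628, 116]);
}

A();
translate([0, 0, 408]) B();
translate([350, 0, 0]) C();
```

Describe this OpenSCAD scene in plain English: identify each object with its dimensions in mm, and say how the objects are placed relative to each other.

A is a simple wooden stool: a rectangular seat 350 mm (x) by 284 mm (y), 40 mm thick, top face at z = 408 mm, on four square legs, each 30×30 mm in cross-section. The legs rest on z = 0, each flush with a corner of the seat. Four stretchers, 30 mm wide and 23 mm tall, connect adjacent legs with their undersides at z = 258 mm, each running between the inner faces of the legs it joins and aligned with the legs' outer faces on the other axis.

B is a spool: two coaxial disc flanges of radius 122 mm and thickness 15 mm, joined by a core cylinder of radius 42 mm and height 233 mm. The lower flange rests on z = 0 and the three cylinders share a vertical axis.

C is a rectangular dining table. The top is 1751×756×41 mm with its upper surface at z = 733 mm. It stands on four 54×54 mm square legs, each inset 10 mm from the nearest pair of top edges, running from the floor to the underside of the top. Four apron rails, 54 mm thick and 116 mm tall, run between adjacent legs with their top edges flush with the underside of the top and their outer faces flush with the legs' outer faces.

The spool is on top of the stool. The table is against the stool's +x side, with their −y faces flush.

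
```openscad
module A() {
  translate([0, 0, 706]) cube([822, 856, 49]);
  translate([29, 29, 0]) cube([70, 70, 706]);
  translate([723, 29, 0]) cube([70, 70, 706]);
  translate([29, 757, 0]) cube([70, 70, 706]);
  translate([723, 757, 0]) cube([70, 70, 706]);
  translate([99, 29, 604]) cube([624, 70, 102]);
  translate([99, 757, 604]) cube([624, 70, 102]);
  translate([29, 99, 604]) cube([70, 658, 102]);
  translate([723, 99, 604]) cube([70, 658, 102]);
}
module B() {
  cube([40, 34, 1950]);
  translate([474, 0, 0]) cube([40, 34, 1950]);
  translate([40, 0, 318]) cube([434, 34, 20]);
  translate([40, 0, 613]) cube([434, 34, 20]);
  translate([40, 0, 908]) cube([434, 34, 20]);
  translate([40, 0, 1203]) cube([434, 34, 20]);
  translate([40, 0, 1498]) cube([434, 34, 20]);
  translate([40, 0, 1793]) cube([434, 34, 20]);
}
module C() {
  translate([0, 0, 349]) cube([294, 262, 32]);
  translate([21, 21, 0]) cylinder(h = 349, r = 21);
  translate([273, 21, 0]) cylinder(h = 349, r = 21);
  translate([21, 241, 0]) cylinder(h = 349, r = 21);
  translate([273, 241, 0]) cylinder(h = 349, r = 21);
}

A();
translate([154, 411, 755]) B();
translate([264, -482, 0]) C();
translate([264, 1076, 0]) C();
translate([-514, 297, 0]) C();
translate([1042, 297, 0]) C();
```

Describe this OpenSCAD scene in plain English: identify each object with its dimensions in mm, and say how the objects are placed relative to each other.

A is a table with a 822×856 mm rectangular top, 49 mm thick, top surface at z = 755 mm, supported by four 70×70 mm square legs, each inset 29 mm from the nearest pair of top edges, running from the floor. Four apron rails, 70 mm thick and 102 mm tall, run between adjacent legs with their top edges flush with the underside of the top and their outer faces flush with the legs' outer faces.

B is a straight ladder. Two 40×34 mm vertical rails, 1950 mm tall, stand 514 mm apart (outside-to-outside) with their front faces coplanar on the −y side. 6 rungs, each 34 mm deep and 20 mm tall, span between the inner faces of the rails, front faces flush with the rails. The lowest rung's underside is at z = 318 mm and rungs are spaced 295 mm apart (underside to underside).

C is a simple wooden stool: a rectangular seat 294 mm (x) by 262 mm (y), 32 mm thick, top face at z = 381 mm, on four round legs, each 42 mm in diameter. The legs rest on z = 0, each leg's axis is inset half a diameter from the nearest pair of seat edges (so the leg's bounding box is flush with the corner).

The ladder is on top of the table, centred. Four stools sit around the table at the −y, +y, −x, +x sides.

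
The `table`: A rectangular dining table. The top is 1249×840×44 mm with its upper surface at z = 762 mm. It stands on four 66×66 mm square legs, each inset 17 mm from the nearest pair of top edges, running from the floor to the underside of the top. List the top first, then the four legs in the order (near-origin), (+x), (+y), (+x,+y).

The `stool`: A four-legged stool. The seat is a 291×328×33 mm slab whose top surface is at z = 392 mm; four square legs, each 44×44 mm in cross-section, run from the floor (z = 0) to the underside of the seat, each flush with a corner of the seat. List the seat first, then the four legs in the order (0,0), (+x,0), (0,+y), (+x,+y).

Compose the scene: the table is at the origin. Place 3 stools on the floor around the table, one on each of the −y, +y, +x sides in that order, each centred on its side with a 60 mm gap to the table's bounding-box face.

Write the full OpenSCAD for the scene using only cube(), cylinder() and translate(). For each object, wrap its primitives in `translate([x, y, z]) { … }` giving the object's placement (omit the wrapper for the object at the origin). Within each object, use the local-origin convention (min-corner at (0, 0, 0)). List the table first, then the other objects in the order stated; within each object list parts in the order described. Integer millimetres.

translate([0, 0, 718]) cube([1249, 840, 44]);
translate([17, 17, 0]) cube([66, 66, 718]);
translate([1166, 17, 0]) cube([66, 66, 718]);
translate([17, 757, 0]) cube([66, 66, 718]);
translate([1166, 757, 0]) cube([66, 66, 718]);
translate([479, -388, 0]) {
  translate([0, 0, 359]) cube([291, 328, 33]);
  cube([44, 44, 359]);
  translate([247, 0, 0]) cube([44, 44, 359]);
  translate([0, 284, 0]) cube([44, 44, 359]);
  translate([247, 284, 0]) cube([44, 44, 359]);
}
translate([479, 900, 0]) {
  translate([0, 0, 359]) cube([291, 328, 33]);
  cube([44, 44, 359]);
  translate([247, 0, 0]) cube([44, 44, 359]);
  translate([0, 284, 0]) cube([44, 44, 359]);
  translate([247, 284, 0]) cube([44, 44, 359]);
}
translate([1309, 256, 0]) {
  translate([0, 0, 359]) cube([291, 328, 33]);
  cube([44, 44, 359]);
  translate([247, 0, 0]) cube([44, 44, 359]);
  translate([0, 284, 0]) cube([44, 44, 359]);
  translate([247, 284, 0]) cube([44, 44, 359]);
}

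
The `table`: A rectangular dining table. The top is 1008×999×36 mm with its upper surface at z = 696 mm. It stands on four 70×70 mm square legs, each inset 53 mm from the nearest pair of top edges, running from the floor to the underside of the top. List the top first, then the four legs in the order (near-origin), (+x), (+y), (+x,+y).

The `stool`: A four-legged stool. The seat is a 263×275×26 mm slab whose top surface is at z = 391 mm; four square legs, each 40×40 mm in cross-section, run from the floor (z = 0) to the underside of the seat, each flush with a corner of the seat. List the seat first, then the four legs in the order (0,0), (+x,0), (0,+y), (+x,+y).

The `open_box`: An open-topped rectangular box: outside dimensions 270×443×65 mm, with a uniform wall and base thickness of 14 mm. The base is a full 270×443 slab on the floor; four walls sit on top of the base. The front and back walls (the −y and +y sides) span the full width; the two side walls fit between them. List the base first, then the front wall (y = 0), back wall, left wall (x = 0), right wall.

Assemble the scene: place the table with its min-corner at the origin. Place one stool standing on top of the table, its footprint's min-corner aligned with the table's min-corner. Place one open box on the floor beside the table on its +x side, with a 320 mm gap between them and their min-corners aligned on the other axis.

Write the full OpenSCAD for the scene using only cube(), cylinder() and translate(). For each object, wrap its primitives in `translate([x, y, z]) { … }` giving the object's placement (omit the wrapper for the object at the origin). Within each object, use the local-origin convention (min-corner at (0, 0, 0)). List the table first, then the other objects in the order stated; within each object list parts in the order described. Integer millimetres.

translate([0, 0, 660]) cube([1008, 999, 36]);
translate([53, 53, 0]) cube([70, 70, 660]);
translate([885, 53, 0]) cube([70, 70, 660]);
translate([53, 876, 0]) cube([70, 70, 660]);
translate([885, 876, 0]) cube([70, 70, 660]);
translate([0, 0, 696]) {
  translate([0, 0, 365]) cube([263, 275, 26]);
  cube([40, 40, 365]);
  translate([223, 0, 0]) cube([40, 40, 365]);
  translate([0, 235, 0]) cube([40, 40, 365]);
  translate([223, 235, 0]) cube([40, 40, 365]);
}
translate([1328, 0, 0]) {
  cube([270, 443, 14]);
  translate([0, 0, 14]) cube([270, 14, 51]);
  translate([0, 429, 14]) cube([270, 14, 51]);
  translate([0, 14, 14]) cube([14, 415, 51]);
  translate([256, 14, 14]) cube([14, 415, 51]);
}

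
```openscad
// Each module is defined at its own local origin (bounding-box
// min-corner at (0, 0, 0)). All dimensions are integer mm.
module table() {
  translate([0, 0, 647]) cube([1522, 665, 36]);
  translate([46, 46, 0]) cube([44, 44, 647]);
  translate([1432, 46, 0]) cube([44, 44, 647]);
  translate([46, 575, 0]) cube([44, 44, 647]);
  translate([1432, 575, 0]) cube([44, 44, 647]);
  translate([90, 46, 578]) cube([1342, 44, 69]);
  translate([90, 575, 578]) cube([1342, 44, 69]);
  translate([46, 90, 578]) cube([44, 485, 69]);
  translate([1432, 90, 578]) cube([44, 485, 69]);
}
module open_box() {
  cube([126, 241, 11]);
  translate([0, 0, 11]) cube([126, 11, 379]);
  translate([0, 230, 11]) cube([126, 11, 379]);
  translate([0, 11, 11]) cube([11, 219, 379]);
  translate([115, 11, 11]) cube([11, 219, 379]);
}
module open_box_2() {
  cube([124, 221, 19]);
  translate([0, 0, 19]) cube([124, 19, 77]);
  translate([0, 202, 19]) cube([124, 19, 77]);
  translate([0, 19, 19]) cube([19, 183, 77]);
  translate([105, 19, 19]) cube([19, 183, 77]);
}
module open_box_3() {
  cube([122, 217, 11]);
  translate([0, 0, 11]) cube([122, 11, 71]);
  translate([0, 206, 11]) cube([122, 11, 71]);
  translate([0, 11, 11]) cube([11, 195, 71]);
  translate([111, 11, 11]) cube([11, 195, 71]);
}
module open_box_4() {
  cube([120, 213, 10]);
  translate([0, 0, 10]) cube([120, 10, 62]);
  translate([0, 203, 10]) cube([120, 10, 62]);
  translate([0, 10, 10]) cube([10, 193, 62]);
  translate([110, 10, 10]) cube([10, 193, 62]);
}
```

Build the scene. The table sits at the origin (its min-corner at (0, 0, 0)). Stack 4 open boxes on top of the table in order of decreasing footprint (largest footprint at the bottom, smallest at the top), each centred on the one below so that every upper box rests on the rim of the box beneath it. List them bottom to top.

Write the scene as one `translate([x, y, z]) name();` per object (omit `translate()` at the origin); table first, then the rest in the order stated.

table();
translate([698, 212, 683]) open_box();
translate([699, 222, 1073]) open_box_2();
translate([700, 224, 1169]) open_box_3();
translate([701, 226, 1251]) open_box_4();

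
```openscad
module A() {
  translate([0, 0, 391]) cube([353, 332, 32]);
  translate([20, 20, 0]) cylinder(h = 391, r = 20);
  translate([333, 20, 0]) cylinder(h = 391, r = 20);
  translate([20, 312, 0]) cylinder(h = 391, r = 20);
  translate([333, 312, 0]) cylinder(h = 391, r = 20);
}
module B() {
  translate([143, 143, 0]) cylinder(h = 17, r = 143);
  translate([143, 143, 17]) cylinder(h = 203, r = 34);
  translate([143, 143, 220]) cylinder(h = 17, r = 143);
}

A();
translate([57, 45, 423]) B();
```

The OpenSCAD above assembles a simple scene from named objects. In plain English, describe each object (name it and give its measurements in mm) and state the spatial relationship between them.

A is a four-legged stool. The seat is a 353×332×32 mm slab whose top surface is at z = 423 mm; four round legs, each 40 mm in diameter, run from the floor (z = 0) to the underside of the seat, each leg's axis is inset half a diameter from the nearest pair of seat edges (so the leg's bounding box is flush with the corner).

B is a spool: two coaxial disc flanges of radius 143 mm and thickness 17 mm, joined by a core cylinder of radius 34 mm and height 203 mm. The lower flange rests on z = 0 and the three cylinders share a vertical axis.

The spool is on top of the stool.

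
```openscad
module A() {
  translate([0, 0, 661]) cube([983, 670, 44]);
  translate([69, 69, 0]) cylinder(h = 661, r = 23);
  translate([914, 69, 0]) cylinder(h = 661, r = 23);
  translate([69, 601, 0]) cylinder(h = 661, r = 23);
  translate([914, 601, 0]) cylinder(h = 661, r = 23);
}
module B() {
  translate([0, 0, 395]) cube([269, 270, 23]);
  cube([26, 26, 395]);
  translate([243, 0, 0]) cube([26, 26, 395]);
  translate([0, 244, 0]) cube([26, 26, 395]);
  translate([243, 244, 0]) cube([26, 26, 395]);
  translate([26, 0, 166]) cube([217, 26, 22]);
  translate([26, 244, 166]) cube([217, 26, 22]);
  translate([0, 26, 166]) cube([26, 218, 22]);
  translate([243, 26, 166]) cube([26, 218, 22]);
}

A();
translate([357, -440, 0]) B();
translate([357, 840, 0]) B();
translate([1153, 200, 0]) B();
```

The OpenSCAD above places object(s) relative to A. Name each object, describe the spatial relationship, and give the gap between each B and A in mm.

A is a table. B is a stool. Three stools sit around the table at the −y, +y, +x sides. The gap between each stool and the table is 170 mm.

Each stool's nearest face is 170 mm from the table's bounding box.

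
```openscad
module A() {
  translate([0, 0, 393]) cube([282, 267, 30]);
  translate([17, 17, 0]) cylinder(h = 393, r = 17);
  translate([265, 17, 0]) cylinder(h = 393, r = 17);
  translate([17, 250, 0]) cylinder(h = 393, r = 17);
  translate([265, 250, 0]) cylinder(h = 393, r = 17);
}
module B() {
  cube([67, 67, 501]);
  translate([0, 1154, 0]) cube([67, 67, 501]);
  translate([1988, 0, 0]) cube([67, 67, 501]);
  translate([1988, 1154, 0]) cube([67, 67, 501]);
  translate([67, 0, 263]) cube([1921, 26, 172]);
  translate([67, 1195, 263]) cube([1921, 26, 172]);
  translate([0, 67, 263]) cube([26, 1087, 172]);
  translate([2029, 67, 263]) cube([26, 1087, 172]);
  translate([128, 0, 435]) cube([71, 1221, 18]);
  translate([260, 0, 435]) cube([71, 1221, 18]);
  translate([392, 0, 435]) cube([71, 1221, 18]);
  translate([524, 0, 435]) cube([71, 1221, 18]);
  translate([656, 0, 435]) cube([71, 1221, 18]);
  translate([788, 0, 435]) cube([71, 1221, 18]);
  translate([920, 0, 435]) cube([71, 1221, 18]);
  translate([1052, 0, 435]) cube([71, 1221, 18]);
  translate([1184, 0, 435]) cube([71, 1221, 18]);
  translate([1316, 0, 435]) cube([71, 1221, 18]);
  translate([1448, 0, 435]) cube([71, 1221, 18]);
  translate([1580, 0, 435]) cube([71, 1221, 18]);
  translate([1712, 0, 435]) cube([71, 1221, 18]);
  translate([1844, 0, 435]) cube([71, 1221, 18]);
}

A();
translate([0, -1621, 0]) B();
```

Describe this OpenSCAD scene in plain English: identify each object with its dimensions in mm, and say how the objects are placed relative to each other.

A is a four-legged stool. The seat is 282×267 mm, 30 mm thick, top at z = 423 mm. It stands on four round legs, each 34 mm in diameter, from z = 0 to the seat underside, each leg's axis is inset half a diameter from the nearest pair of seat edges (so the leg's bounding box is flush with the corner).

B is a bed frame 2055 mm long (x) by 1221 mm wide (y). Four 67×67 mm corner posts, 501 mm tall, at the corners of the footprint. Four rails of 26 mm thickness and 172 mm height run between adjacent posts with their undersides at z = 263 mm, their outer faces flush with the outside of the frame (the two x-running rails run between the posts' inner faces; the two y-running rails run between the posts' inner faces). 14 slats, each 71 mm wide (x) and 18 mm thick, lie across the top of the two x-running rails, running the full 1221 mm width of the frame in y; the slats are evenly spaced along x between the inner faces of the end posts with equal gaps (rounded down to the nearest mm) at the −x end and between each pair — any rounding remainder accumulates at the +x end.

The bed frame is on the floor beside the stool on its −y side.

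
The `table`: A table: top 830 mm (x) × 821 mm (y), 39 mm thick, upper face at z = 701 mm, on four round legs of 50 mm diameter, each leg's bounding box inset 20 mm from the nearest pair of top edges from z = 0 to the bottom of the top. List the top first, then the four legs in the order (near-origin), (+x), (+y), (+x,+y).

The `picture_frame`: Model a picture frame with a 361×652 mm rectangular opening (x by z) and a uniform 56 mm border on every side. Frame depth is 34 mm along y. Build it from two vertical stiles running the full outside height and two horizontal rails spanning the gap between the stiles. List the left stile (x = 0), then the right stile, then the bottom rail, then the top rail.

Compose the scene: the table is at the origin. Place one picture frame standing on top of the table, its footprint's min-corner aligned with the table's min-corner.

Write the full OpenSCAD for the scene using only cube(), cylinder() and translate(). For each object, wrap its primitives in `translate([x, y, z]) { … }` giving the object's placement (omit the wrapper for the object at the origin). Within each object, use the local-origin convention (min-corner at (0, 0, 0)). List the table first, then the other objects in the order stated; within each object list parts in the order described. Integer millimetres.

translate([0, 0, 662]) cube([830, 821, 39]);
translate([45, 45, 0]) cylinder(h = 662, r = 25);
translate([785, 45, 0]) cylinder(h = 662, r = 25);
translate([45, 776, 0]) cylinder(h = 662, r = 25);
translate([785, 776, 0]) cylinder(h = 662, r = 25);
translate([0, 0, 701]) {
  cube([56, 34, 764]);
  translate([417, 0, 0]) cube([56, 34, 764]);
  translate([56, 0, 0]) cube([361, 34, 56]);
  translate([56, 0, 708]) cube([361, 34, 56]);
}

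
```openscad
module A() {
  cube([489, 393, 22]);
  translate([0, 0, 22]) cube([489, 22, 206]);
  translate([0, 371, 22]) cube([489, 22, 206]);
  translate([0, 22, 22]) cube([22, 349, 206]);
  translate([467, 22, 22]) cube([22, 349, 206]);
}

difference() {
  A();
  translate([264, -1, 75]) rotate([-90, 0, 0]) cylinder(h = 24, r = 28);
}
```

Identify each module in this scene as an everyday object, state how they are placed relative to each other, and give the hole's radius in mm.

The subtracted cylinder has r = 28 mm.

A is an open box. The open box has a circular hole through its front wall. The hole's radius is 28 mm.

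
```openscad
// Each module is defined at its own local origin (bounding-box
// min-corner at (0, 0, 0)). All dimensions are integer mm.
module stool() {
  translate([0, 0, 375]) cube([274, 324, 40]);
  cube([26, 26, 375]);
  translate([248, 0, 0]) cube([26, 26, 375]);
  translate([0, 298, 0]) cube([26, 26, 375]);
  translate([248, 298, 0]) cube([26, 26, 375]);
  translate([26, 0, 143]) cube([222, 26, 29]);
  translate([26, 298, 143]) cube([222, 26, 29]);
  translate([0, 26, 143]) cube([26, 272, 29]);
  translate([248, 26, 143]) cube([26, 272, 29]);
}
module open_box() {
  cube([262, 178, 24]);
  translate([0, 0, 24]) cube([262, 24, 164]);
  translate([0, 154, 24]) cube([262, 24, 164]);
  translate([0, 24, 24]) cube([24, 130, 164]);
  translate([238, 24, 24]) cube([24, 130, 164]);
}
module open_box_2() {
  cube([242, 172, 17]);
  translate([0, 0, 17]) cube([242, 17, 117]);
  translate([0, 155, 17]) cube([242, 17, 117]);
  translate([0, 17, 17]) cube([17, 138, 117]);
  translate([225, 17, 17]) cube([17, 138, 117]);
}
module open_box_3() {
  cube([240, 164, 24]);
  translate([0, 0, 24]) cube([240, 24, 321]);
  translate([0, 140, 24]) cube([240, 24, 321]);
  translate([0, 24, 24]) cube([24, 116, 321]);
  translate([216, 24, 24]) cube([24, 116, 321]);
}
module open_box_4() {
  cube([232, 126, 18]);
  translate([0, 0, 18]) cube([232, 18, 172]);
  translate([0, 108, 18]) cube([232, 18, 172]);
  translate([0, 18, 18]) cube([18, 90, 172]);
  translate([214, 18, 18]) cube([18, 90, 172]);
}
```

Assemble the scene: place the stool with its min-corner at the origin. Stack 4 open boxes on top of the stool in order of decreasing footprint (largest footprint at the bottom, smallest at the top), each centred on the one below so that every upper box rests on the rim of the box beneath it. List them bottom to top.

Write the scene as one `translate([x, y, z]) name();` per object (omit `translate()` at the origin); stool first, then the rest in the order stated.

stool();
translate([6, 73, 415]) open_box();
translate([16, 76, 603]) open_box_2();
translate([17, 80, 737]) open_box_3();
translate([21, 99, 1082]) open_box_4();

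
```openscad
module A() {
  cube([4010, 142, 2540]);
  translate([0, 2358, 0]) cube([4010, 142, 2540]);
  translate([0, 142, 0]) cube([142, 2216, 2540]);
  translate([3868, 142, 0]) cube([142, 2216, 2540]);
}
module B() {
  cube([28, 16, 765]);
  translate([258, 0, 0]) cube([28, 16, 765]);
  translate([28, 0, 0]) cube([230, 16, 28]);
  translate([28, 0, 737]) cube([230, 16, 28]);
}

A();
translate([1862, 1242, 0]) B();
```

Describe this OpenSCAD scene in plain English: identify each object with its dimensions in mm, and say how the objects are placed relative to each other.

A is a box-shaped house frame (walls only): outside footprint 4010×2500 mm, wall height 2540 mm, wall thickness 142 mm. The two y-facing walls run the full x-width; the two x-facing walls fit between the inner faces of the y-facing walls.

B is a picture frame with a 230×709 mm rectangular opening (x by z) and a uniform 28 mm border on every side. Frame depth is 16 mm along y. It is built from two vertical stiles running the full outside height and two horizontal rails spanning the gap between the stiles.

The picture frame sits inside the house frame, centred.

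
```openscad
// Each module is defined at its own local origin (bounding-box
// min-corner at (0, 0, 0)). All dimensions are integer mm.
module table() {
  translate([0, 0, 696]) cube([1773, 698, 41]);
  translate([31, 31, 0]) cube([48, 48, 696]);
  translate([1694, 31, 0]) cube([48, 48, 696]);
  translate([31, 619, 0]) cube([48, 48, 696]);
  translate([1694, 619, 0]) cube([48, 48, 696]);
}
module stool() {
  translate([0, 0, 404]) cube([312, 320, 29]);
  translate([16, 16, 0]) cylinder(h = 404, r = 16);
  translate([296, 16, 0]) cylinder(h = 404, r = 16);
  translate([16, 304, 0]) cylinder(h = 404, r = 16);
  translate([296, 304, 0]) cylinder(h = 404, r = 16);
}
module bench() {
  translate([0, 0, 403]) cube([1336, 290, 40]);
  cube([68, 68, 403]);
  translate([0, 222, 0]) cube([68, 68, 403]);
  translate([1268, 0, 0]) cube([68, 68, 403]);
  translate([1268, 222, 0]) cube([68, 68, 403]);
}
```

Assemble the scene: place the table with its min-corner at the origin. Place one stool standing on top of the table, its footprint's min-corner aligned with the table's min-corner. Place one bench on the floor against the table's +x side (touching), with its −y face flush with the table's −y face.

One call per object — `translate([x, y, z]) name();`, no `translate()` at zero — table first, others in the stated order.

table();
translate([0, 0, 737]) stool();
translate([1773, 0, 0]) bench();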